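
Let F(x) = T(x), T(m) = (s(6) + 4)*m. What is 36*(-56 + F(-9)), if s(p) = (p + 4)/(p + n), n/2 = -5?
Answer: -2502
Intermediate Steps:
n = -10 (n = 2*(-5) = -10)
s(p) = (4 + p)/(-10 + p) (s(p) = (p + 4)/(p - 10) = (4 + p)/(-10 + p))
T(m) = 3*m/2 (T(m) = ((4 + 6)/(-10 + 6) + 4)*m = (10/(-4) + 4)*m = (-1/4*10 + 4)*m = (-5/2 + 4)*m = 3*m/2)
F(x) = 3*x/2
36*(-56 + F(-9)) = 36*(-56 + (3/2)*(-9)) = 36*(-56 - 27/2) = 36*(-139/2) = -2502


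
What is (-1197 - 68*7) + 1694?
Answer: 21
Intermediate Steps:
(-1197 - 68*7) + 1694 = (-1197 - 476) + 1694 = -1673 + 1694 = 21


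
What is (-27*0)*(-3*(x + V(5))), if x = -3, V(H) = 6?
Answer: 0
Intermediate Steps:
(-27*0)*(-3*(x + V(5))) = (-27*0)*(-3*(-3 + 6)) = 0*(-3*3) = 0*(-9) = 0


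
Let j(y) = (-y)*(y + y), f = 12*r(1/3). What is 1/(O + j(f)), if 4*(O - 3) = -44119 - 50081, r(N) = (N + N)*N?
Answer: -9/212051 ≈ -4.2443e-5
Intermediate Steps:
r(N) = 2*N² (r(N) = (2*N)*N = 2*N²)
f = 8/3 (f = 12*(2*(1/3)²) = 12*(2*(⅓)²) = 12*(2*(⅑)) = 12*(2/9) = 8/3 ≈ 2.6667)
j(y) = -2*y² (j(y) = (-y)*(2*y) = -2*y²)
O = -23547 (O = 3 + (-44119 - 50081)/4 = 3 + (¼)*(-94200) = 3 - 23550 = -23547)
1/(O + j(f)) = 1/(-23547 - 2*(8/3)²) = 1/(-23547 - 2*64/9) = 1/(-23547 - 128/9) = 1/(-212051/9) = -9/212051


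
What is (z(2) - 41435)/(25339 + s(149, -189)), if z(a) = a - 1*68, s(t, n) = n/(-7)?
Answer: -41501/25366 ≈ -1.6361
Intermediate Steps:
s(t, n) = -n/7 (s(t, n) = n*(-1/7) = -n/7)
z(a) = -68 + a (z(a) = a - 68 = -68 + a)
(z(2) - 41435)/(25339 + s(149, -189)) = ((-68 + 2) - 41435)/(25339 - 1/7*(-189)) = (-66 - 41435)/(25339 + 27) = -41501/25366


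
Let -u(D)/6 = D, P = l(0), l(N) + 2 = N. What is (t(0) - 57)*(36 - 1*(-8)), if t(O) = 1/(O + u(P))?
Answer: -7513/3 ≈ -2504.3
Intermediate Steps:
l(N) = -2 + N
P = -2 (P = -2 + 0 = -2)
u(D) = -6*D
t(O) = 1/(12 + O) (t(O) = 1/(O - 6*(-2)) = 1/(O + 12) = 1/(12 + O))
(t(0) - 57)*(36 - 1*(-8)) = (1/(12 + 0) - 57)*(36 - 1*(-8)) = (1/12 - 57)*(36 + 8) = (1/12 - 57)*44 = -683/12*44 = -7513/3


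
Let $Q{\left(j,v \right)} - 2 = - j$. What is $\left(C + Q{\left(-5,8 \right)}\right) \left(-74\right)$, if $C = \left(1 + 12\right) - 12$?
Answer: $-592$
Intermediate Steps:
$C = 1$ ($C = 13 - 12 = 1$)
$Q{\left(j,v \right)} = 2 - j$
$\left(C + Q{\left(-5,8 \right)}\right) \left(-74\right) = \left(1 + \left(2 - -5\right)\right) \left(-74\right) = \left(1 + \left(2 + 5\right)\right) \left(-74\right) = \left(1 + 7\right) \left(-74\right) = 8 \left(-74\right) = -592$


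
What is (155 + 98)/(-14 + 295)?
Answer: 253/281 ≈ 0.90036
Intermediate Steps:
(155 + 98)/(-14 + 295) = 253/281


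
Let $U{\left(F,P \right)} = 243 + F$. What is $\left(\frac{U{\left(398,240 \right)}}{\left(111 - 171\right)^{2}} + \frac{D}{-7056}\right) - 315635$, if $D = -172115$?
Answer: $- \frac{13918419929}{44100} \approx -3.1561 \cdot 10^{5}$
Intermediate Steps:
$\left(\frac{U{\left(398,240 \right)}}{\left(111 - 171\right)^{2}} + \frac{D}{-7056}\right) - 315635 = \left(\frac{243 + 398}{\left(111 - 171\right)^{2}} - \frac{172115}{-7056}\right) - 315635 = \left(\frac{641}{\left(-60\right)^{2}} - - \frac{172115}{7056}\right) - 315635 = \left(\frac{641}{3600} + \frac{172115}{7056}\right) - 315635 = \frac{1083571}{44100} - 315635 = - \frac{13918419929}{44100}$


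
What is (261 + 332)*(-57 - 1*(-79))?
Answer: 13046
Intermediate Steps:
(261 + 332)*(-57 - 1*(-79)) = 593*(-57 + 79) = 593*22 = 13046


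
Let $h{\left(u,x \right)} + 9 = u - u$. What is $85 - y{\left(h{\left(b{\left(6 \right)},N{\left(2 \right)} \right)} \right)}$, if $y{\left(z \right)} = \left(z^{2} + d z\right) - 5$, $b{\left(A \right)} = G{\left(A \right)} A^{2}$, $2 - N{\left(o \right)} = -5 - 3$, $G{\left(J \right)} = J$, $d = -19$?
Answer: $-162$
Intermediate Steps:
$N{\left(o \right)} = 10$ ($N{\left(o \right)} = 2 - \left(-5 - 3\right) = 2 - -8 = 2 + 8 = 10$)
$b{\left(A \right)} = A^{3}$ ($b{\left(A \right)} = A A^{2} = A^{3}$)
$h{\left(u,x \right)} = -9$ ($h{\left(u,x \right)} = -9 + \left(u - u\right) = -9 + 0 = -9$)
$y{\left(z \right)} = -5 + z^{2} - 19 z$ ($y{\left(z \right)} = \left(z^{2} - 19 z\right) - 5 = -5 + z^{2} - 19 z$)
$85 - y{\left(h{\left(b{\left(6 \right)},N{\left(2 \right)} \right)} \right)} = 85 - \left(-5 + \left(-9\right)^{2} - -171\right) = 85 - \left(-5 + 81 + 171\right) = 85 - 247 = -162$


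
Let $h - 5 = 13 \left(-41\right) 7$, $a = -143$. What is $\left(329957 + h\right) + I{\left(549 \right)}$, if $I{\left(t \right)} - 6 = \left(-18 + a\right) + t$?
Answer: $326625$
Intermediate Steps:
$h = -3726$ ($h = 5 + 13 \left(-41\right) 7 = 5 - 3731 = -3726$)
$I{\left(t \right)} = -155 + t$ ($I{\left(t \right)} = 6 + \left(\left(-18 - 143\right) + t\right) = 6 + \left(-161 + t\right) = -155 + t$)
$\left(329957 + h\right) + I{\left(549 \right)} = \left(329957 - 3726\right) + \left(-155 + 549\right) = 326231 + 394 = 326625$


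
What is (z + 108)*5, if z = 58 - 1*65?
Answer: 505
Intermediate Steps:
z = -7 (z = 58 - 65 = -7)
(z + 108)*5 = (-7 + 108)*5 = 101*5 = 505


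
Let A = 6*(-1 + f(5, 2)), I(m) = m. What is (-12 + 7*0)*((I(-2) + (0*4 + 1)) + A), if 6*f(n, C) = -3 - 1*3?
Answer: 156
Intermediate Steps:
f(n, C) = -1 (f(n, C) = (-3 - 1*3)/6 = (-3 - 3)/6 = (⅙)*(-6) = -1)
A = -12 (A = 6*(-1 - 1) = 6*(-2) = -12)
(-12 + 7*0)*((I(-2) + (0*4 + 1)) + A) = (-12 + 7*0)*((-2 + (0*4 + 1)) - 12) = (-12 + 0)*((-2 + (0 + 1)) - 12) = -12*((-2 + 1) - 12) = -12*(-1 - 12) = -12*(-13) = 156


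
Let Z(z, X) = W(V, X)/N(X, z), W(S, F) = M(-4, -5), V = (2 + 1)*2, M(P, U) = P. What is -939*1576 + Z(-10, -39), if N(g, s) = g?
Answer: -57714692/39 ≈ -1.4799e+6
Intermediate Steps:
V = 6 (V = 3*2 = 6)
W(S, F) = -4
Z(z, X) = -4/X
-939*1576 + Z(-10, -39) = -939*1576 - 4/(-39) = -1479864 - 4*(-1/39) = -1479864 + 4/39 = -57714692/39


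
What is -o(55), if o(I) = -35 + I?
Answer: -20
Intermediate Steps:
-o(55) = -(-35 + 55) = -1*20 = -20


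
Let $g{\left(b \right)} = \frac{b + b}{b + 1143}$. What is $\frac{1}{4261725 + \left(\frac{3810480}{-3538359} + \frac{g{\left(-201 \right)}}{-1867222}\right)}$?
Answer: $\frac{345761192561862}{1473538746018481158661} \approx 2.3465 \cdot 10^{-7}$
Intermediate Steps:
$g{\left(b \right)} = \frac{2 b}{1143 + b}$
$\frac{1}{4261725 + \left(\frac{3810480}{-3538359} + \frac{g{\left(-201 \right)}}{-1867222}\right)} = \frac{1}{4261725 + \left(\frac{3810480}{-3538359} + \frac{2 \left(-201\right) \frac{1}{1143 - 201}}{-1867222}\right)} = \frac{1}{4261725 + \left(3810480 \left(- \frac{1}{3538359}\right) + 2 \left(-201\right) \frac{1}{942} \left(- \frac{1}{1867222}\right)\right)} = \frac{1}{4261725 - \left(\frac{1270160}{1179453} - 2 \left(-201\right) \frac{1}{942} \left(- \frac{1}{1867222}\right)\right)} = \frac{1}{4261725 - \frac{372352220173289}{345761192561862}} = \frac{1}{\frac{1473538746018481158661}{345761192561862}} = \frac{345761192561862}{1473538746018481158661}$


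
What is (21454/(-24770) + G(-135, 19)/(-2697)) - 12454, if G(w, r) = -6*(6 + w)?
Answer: -138677107113/11134115 ≈ -12455.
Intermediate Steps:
G(w, r) = -36 - 6*w
(21454/(-24770) + G(-135, 19)/(-2697)) - 12454 = (21454/(-24770) + (-36 - 6*(-135))/(-2697)) - 12454 = (21454*(-1/24770) + (-36 + 810)*(-1/2697)) - 12454 = (-10727/12385 + 774*(-1/2697)) - 12454 = (-10727/12385 - 258/899) - 12454 = -12838903/11134115 - 12454 = -138677107113/11134115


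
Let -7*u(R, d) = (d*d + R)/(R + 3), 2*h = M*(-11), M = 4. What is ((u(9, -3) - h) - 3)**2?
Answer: 69169/196 ≈ 352.90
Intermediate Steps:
h = -22 (h = (4*(-11))/2 = (1/2)*(-44) = -22)
u(R, d) = -(R + d**2)/(7*(3 + R)) (u(R, d) = -(d*d + R)/(7*(R + 3)) = -(d**2 + R)/(7*(3 + R)) = -(R + d**2)/(7*(3 + R)))
((u(9, -3) - h) - 3)**2 = (((-1*9 - 1*(-3)**2)/(7*(3 + 9)) - 1*(-22)) - 3)**2 = (((1/7)*(-9 - 1*9)/12 + 22) - 3)**2 = (((1/7)*(1/12)*(-9 - 9) + 22) - 3)**2 = (((1/7)*(1/12)*(-18) + 22) - 3)**2 = ((-3/14 + 22) - 3)**2 = (305/14 - 3)**2 = (263/14)**2 = 69169/196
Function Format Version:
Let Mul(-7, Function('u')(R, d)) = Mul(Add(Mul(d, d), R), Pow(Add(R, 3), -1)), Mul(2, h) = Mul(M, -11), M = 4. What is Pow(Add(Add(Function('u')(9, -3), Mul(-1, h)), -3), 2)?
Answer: Rational(69169, 196) ≈ 352.90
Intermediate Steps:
h = -22 (h = Mul(Rational(1, 2), Mul(4, -11)) = Mul(Rational(1, 2), -44) = -22)
Function('u')(R, d) = Mul(Rational(-1, 7), Pow(Add(3, R), -1), Add(R, Pow(d, 2))) (Function('u')(R, d) = Mul(Rational(-1, 7), Mul(Add(Mul(d, d), R), Pow(Add(R, 3), -1))) = Mul(Rational(-1, 7), Mul(Add(Pow(d, 2), R), Pow(Add(3, R), -1))) = Mul(Rational(-1, 7), Mul(Add(R, Pow(d, 2)), Pow(Add(3, R), -1))) = Mul(Rational(-1, 7), Mul(Pow(Add(3, R), -1), Add(R, Pow(d, 2)))) = Mul(Rational(-1, 7), Pow(Add(3, R), -1), Add(R, Pow(d, 2))))
Pow(Add(Add(Function('u')(9, -3), Mul(-1, h)), -3), 2) = Pow(Add(Add(Mul(Rational(1, 7), Pow(Add(3, 9), -1), Add(Mul(-1, 9), Mul(-1, Pow(-3, 2)))), Mul(-1, -22)), -3), 2) = Pow(Add(Add(Mul(Rational(1, 7), Pow(12, -1), Add(-9, Mul(-1, 9))), 22), -3), 2) = Pow(Add(Add(Mul(Rational(1, 7), Rational(1, 12), Add(-9, -9)), 22), -3), 2) = Pow(Add(Add(Mul(Rational(1, 7), Rational(1, 12), -18), 22), -3), 2) = Pow(Add(Add(Rational(-3, 14), 22), -3), 2) = Pow(Add(Rational(305, 14), -3), 2) = Pow(Rational(263, 14), 2) = Rational(69169, 196)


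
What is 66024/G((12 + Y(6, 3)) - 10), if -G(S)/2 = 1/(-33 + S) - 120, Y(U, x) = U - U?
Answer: 1023372/3721 ≈ 275.03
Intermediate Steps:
Y(U, x) = 0
G(S) = 240 - 2/(-33 + S) (G(S) = -2*(1/(-33 + S) - 120) = -2*(-120 + 1/(-33 + S)) = 240 - 2/(-33 + S))
66024/G((12 + Y(6, 3)) - 10) = 66024/((2*(-3961 + 120*((12 + 0) - 10))/(-33 + ((12 + 0) - 10)))) = 66024/((2*(-3961 + 120*(12 - 10))/(-33 + (12 - 10)))) = 66024/((2*(-3961 + 120*2)/(-33 + 2))) = 66024/((2*(-3961 + 240)/(-31))) = 66024/((2*(-1/31)*(-3721))) = 66024/(7442/31) = 66024*(31/7442) = 1023372/3721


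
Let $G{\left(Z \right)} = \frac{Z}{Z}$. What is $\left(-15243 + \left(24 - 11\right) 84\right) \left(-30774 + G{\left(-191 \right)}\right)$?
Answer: $435468723$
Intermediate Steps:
$G{\left(Z \right)} = 1$
$\left(-15243 + \left(24 - 11\right) 84\right) \left(-30774 + G{\left(-191 \right)}\right) = \left(-15243 + \left(24 - 11\right) 84\right) \left(-30774 + 1\right) = \left(-15243 + 13 \cdot 84\right) \left(-30773\right) = \left(-15243 + 1092\right) \left(-30773\right) = \left(-14151\right) \left(-30773\right) = 435468723$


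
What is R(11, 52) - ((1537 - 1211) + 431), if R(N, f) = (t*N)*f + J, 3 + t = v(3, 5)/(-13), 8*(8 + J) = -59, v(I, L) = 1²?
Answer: -20259/8 ≈ -2532.4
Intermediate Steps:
v(I, L) = 1
J = -123/8 (J = -8 + (⅛)*(-59) = -8 - 59/8 = -123/8 ≈ -15.375)
t = -40/13 (t = -3 + 1/(-13) = -3 + 1*(-1/13) = -3 - 1/13 = -40/13 ≈ -3.0769)
R(N, f) = -123/8 - 40*N*f/13 (R(N, f) = (-40*N/13)*f - 123/8 = -40*N*f/13 - 123/8 = -123/8 - 40*N*f/13)
R(11, 52) - ((1537 - 1211) + 431) = (-123/8 - 40/13*11*52) - ((1537 - 1211) + 431) = (-123/8 - 1760) - (326 + 431) = -14203/8 - 1*757 = -14203/8 - 757 = -20259/8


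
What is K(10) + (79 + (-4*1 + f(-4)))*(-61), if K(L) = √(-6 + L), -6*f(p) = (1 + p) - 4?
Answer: -27865/6 ≈ -4644.2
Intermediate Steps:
f(p) = ½ - p/6 (f(p) = -((1 + p) - 4)/6 = -(-3 + p)/6 = ½ - p/6)
K(10) + (79 + (-4*1 + f(-4)))*(-61) = √(-6 + 10) + (79 + (-4*1 + (½ - ⅙*(-4))))*(-61) = √4 + (79 + (-4 + (½ + ⅔)))*(-61) = 2 + (79 + (-4 + 7/6))*(-61) = 2 + (79 - 17/6)*(-61) = 2 + (457/6)*(-61) = 2 - 27877/6 = -27865/6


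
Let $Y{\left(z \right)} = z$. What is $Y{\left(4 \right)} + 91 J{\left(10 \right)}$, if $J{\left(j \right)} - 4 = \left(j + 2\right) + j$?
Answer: $2370$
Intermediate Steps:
$J{\left(j \right)} = 6 + 2 j$ ($J{\left(j \right)} = 4 + \left(\left(j + 2\right) + j\right) = 4 + \left(\left(2 + j\right) + j\right) = 4 + \left(2 + 2 j\right) = 6 + 2 j$)
$Y{\left(4 \right)} + 91 J{\left(10 \right)} = 4 + 91 \left(6 + 2 \cdot 10\right) = 4 + 91 \left(6 + 20\right) = 4 + 91 \cdot 26 = 4 + 2366 = 2370$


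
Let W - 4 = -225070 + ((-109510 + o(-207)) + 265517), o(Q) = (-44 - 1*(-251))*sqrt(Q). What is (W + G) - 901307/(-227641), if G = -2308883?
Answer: -541316193515/227641 + 621*I*sqrt(23) ≈ -2.3779e+6 + 2978.2*I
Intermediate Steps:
o(Q) = 207*sqrt(Q) (o(Q) = (-44 + 251)*sqrt(Q) = 207*sqrt(Q))
W = -69059 + 621*I*sqrt(23) (W = 4 + (-225070 + ((-109510 + 207*sqrt(-207)) + 265517)) = 4 + (-225070 + ((-109510 + 207*(3*I*sqrt(23))) + 265517)) = 4 + (-225070 + ((-109510 + 621*I*sqrt(23)) + 265517)) = 4 + (-225070 + (156007 + 621*I*sqrt(23))) = 4 + (-69063 + 621*I*sqrt(23)) = -69059 + 621*I*sqrt(23) ≈ -69059.0 + 2978.2*I)
(W + G) - 901307/(-227641) = ((-69059 + 621*I*sqrt(23)) - 2308883) - 901307/(-227641) = (-2377942 + 621*I*sqrt(23)) - 901307*(-1/227641) = (-2377942 + 621*I*sqrt(23)) + 901307/227641 = -541316193515/227641 + 621*I*sqrt(23)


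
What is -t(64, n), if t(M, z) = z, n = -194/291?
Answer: ⅔ ≈ 0.66667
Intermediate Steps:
n = -⅔ (n = -194*1/291 = -⅔ ≈ -0.66667)
-t(64, n) = -1*(-⅔) = ⅔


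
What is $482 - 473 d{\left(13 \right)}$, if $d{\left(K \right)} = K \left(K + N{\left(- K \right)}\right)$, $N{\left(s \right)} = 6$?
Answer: $-116349$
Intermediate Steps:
$d{\left(K \right)} = K \left(6 + K\right)$ ($d{\left(K \right)} = K \left(K + 6\right) = K \left(6 + K\right)$)
$482 - 473 d{\left(13 \right)} = 482 - 473 \cdot 13 \left(6 + 13\right) = 482 - 473 \cdot 13 \cdot 19 = 482 - 116831 = -116349$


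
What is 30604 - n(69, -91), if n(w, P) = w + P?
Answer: 30626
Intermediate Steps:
n(w, P) = P + w
30604 - n(69, -91) = 30604 - (-91 + 69) = 30604 - 1*(-22) = 30604 + 22 = 30626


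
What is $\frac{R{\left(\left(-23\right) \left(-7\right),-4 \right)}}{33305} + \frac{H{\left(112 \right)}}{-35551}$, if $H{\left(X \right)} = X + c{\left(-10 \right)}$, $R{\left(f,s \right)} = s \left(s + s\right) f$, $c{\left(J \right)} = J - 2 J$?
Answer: $\frac{179095542}{1184026055} \approx 0.15126$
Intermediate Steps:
$c{\left(J \right)} = - J$
$R{\left(f,s \right)} = 2 f s^{2}$ ($R{\left(f,s \right)} = s 2 s f = 2 s^{2} f = 2 f s^{2}$)
$H{\left(X \right)} = 10 + X$ ($H{\left(X \right)} = X - -10 = X + 10 = 10 + X$)
$\frac{R{\left(\left(-23\right) \left(-7\right),-4 \right)}}{33305} + \frac{H{\left(112 \right)}}{-35551} = \frac{2 \left(\left(-23\right) \left(-7\right)\right) \left(-4\right)^{2}}{33305} + \frac{10 + 112}{-35551} = 2 \cdot 161 \cdot 16 \cdot \frac{1}{33305} + 122 \left(- \frac{1}{35551}\right) = 5152 \cdot \frac{1}{33305} - \frac{122}{35551} = \frac{5152}{33305} - \frac{122}{35551} = \frac{179095542}{1184026055}$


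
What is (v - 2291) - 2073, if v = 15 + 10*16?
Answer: -4189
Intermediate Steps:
v = 175 (v = 15 + 160 = 175)
(v - 2291) - 2073 = (175 - 2291) - 2073 = -2116 - 2073 = -4189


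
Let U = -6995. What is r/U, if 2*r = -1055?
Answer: 211/2798 ≈ 0.075411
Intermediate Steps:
r = -1055/2 (r = (½)*(-1055) = -1055/2 ≈ -527.50)
r/U = -1055/2/(-6995) = -1055/2*(-1/6995) = 211/2798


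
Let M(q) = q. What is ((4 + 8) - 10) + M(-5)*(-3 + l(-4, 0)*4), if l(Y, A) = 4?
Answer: -63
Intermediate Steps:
((4 + 8) - 10) + M(-5)*(-3 + l(-4, 0)*4) = ((4 + 8) - 10) - 5*(-3 + 4*4) = (12 - 10) - 5*(-3 + 16) = 2 - 5*13 = 2 - 65 = -63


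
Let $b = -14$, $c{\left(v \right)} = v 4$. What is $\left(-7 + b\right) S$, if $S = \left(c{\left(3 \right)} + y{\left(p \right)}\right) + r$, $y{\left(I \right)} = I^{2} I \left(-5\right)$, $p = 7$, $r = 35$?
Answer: $35028$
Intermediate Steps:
$c{\left(v \right)} = 4 v$
$y{\left(I \right)} = - 5 I^{3}$ ($y{\left(I \right)} = I^{3} \left(-5\right) = - 5 I^{3}$)
$S = -1668$ ($S = \left(4 \cdot 3 - 5 \cdot 7^{3}\right) + 35 = \left(12 - 1715\right) + 35 = -1703 + 35 = -1668$)
$\left(-7 + b\right) S = \left(-7 - 14\right) \left(-1668\right) = \left(-21\right) \left(-1668\right) = 35028$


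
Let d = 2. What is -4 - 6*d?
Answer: -16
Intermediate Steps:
-4 - 6*d = -4 - 6*2 = -4 - 12 = -16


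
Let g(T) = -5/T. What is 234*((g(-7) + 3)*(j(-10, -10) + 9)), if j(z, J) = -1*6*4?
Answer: -91260/7 ≈ -13037.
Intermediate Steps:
j(z, J) = -24 (j(z, J) = -6*4 = -24)
234*((g(-7) + 3)*(j(-10, -10) + 9)) = 234*((-5/(-7) + 3)*(-24 + 9)) = 234*((-5*(-⅐) + 3)*(-15)) = 234*((5/7 + 3)*(-15)) = 234*((26/7)*(-15)) = 234*(-390/7) = -91260/7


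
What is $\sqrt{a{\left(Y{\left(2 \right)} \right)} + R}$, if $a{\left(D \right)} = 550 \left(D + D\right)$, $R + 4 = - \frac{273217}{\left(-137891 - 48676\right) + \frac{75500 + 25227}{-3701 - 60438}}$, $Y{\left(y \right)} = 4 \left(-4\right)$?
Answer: $\frac{i \sqrt{630139314074046727383845}}{5983160770} \approx 132.67 i$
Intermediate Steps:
$Y{\left(y \right)} = -16$
$R = - \frac{30341420997}{11966321540}$ ($R = -4 - \frac{273217}{\left(-137891 - 48676\right) + \frac{75500 + 25227}{-3701 - 60438}} = -4 - \frac{273217}{-186567 + \frac{100727}{-64139}} = -4 - \frac{273217}{-186567 + 100727 \left(- \frac{1}{64139}\right)} = -4 - \frac{273217}{-186567 - \frac{100727}{64139}} = -4 - \frac{273217}{- \frac{11966321540}{64139}} = -4 - - \frac{17523865163}{11966321540} = -4 + \frac{17523865163}{11966321540} = - \frac{30341420997}{11966321540} \approx -2.5356$)
$a{\left(D \right)} = 1100 D$ ($a{\left(D \right)} = 550 \cdot 2 D = 1100 D$)
$\sqrt{a{\left(Y{\left(2 \right)} \right)} + R} = \sqrt{1100 \left(-16\right) - \frac{30341420997}{11966321540}} = \sqrt{-17600 - \frac{30341420997}{11966321540}} = \sqrt{- \frac{210637600524997}{11966321540}} = \frac{i \sqrt{630139314074046727383845}}{5983160770}$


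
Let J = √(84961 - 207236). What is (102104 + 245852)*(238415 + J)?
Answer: 82957929740 + 1739780*I*√4891 ≈ 8.2958e+10 + 1.2167e+8*I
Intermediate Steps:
J = 5*I*√4891 (J = √(-122275) = 5*I*√4891 ≈ 349.68*I)
(102104 + 245852)*(238415 + J) = (102104 + 245852)*(238415 + 5*I*√4891) = 347956*(238415 + 5*I*√4891) = 82957929740 + 1739780*I*√4891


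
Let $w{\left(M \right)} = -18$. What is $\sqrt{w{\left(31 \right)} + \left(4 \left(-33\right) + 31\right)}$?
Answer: $i \sqrt{119} \approx 10.909 i$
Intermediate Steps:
$\sqrt{w{\left(31 \right)} + \left(4 \left(-33\right) + 31\right)} = \sqrt{-18 + \left(4 \left(-33\right) + 31\right)} = \sqrt{-18 + \left(-132 + 31\right)} = \sqrt{-18 - 101} = \sqrt{-119} = i \sqrt{119}$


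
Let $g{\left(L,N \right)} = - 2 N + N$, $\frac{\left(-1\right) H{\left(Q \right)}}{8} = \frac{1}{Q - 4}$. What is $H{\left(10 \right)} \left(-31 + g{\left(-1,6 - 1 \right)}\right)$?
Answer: $48$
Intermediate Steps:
$H{\left(Q \right)} = - \frac{8}{-4 + Q}$ ($H{\left(Q \right)} = - \frac{8}{Q - 4} = - \frac{8}{-4 + Q}$)
$g{\left(L,N \right)} = - N$
$H{\left(10 \right)} \left(-31 + g{\left(-1,6 - 1 \right)}\right) = - \frac{8}{-4 + 10} \left(-31 - \left(6 - 1\right)\right) = - \frac{8}{6} \left(-31 - 5\right) = \left(-8\right) \frac{1}{6} \left(-31 - 5\right) = \left(- \frac{4}{3}\right) \left(-36\right) = 48$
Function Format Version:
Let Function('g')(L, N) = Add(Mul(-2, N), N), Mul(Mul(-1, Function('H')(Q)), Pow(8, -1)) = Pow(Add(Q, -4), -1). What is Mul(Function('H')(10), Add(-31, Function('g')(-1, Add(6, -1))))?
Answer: 48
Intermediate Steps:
Function('H')(Q) = Mul(-8, Pow(Add(-4, Q), -1)) (Function('H')(Q) = Mul(-8, Pow(Add(Q, -4), -1)) = Mul(-8, Pow(Add(-4, Q), -1)))
Function('g')(L, N) = Mul(-1, N)
Mul(Function('H')(10), Add(-31, Function('g')(-1, Add(6, -1)))) = Mul(Mul(-8, Pow(Add(-4, 10), -1)), Add(-31, Mul(-1, Add(6, -1)))) = Mul(Mul(-8, Pow(6, -1)), Add(-31, Mul(-1, 5))) = Mul(Mul(-8, Rational(1, 6)), Add(-31, -5)) = Mul(Rational(-4, 3), -36) = 48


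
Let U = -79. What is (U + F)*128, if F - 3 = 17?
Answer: -7552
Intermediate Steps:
F = 20 (F = 3 + 17 = 20)
(U + F)*128 = (-79 + 20)*128 = -59*128 = -7552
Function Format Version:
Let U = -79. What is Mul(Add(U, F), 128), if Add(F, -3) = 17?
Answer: -7552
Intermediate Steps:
F = 20 (F = Add(3, 17) = 20)
Mul(Add(U, F), 128) = Mul(Add(-79, 20), 128) = Mul(-59, 128) = -7552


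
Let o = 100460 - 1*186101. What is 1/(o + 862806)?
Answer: 1/777165 ≈ 1.2867e-6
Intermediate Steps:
o = -85641 (o = 100460 - 186101 = -85641)
1/(o + 862806) = 1/(-85641 + 862806) = 1/777165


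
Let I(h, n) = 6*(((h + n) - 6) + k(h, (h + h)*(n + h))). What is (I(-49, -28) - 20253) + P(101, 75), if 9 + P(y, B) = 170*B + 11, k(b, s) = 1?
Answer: -7993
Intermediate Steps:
I(h, n) = -30 + 6*h + 6*n (I(h, n) = 6*(((h + n) - 6) + 1) = 6*((-6 + h + n) + 1) = 6*(-5 + h + n) = -30 + 6*h + 6*n)
P(y, B) = 2 + 170*B (P(y, B) = -9 + (170*B + 11) = -9 + (11 + 170*B) = 2 + 170*B)
(I(-49, -28) - 20253) + P(101, 75) = ((-30 + 6*(-49) + 6*(-28)) - 20253) + (2 + 170*75) = ((-30 - 294 - 168) - 20253) + (2 + 12750) = (-492 - 20253) + 12752 = -20745 + 12752 = -7993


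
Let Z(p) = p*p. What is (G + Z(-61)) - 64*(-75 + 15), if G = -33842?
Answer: -26281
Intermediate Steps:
Z(p) = p**2
(G + Z(-61)) - 64*(-75 + 15) = (-33842 + (-61)**2) - 64*(-75 + 15) = (-33842 + 3721) - 64*(-60) = -30121 + 3840 = -26281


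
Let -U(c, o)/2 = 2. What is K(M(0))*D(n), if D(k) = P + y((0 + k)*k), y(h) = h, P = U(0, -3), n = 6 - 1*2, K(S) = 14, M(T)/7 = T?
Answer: 168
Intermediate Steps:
M(T) = 7*T
U(c, o) = -4 (U(c, o) = -2*2 = -4)
n = 4 (n = 6 - 2 = 4)
P = -4
D(k) = -4 + k² (D(k) = -4 + (0 + k)*k = -4 + k*k = -4 + k²)
K(M(0))*D(n) = 14*(-4 + 4²) = 14*(-4 + 16) = 14*12 = 168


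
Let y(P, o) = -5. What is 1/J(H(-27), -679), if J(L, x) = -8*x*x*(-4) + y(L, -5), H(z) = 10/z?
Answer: 1/14753307 ≈ 6.7781e-8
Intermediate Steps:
J(L, x) = -5 + 32*x² (J(L, x) = -8*x*x*(-4) - 5 = -8*x²*(-4) - 5 = -(-32)*x² - 5 = 32*x² - 5 = -5 + 32*x²)
1/J(H(-27), -679) = 1/(-5 + 32*(-679)²) = 1/(-5 + 32*461041) = 1/(-5 + 14753312) = 1/14753307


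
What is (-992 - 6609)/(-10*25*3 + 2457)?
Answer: -7601/1707 ≈ -4.4528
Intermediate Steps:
(-992 - 6609)/(-10*25*3 + 2457) = -7601/(-250*3 + 2457) = -7601/(-750 + 2457) = -7601/1707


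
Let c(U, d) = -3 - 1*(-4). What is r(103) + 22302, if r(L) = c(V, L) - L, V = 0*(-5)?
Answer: 22200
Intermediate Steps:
V = 0
c(U, d) = 1 (c(U, d) = -3 + 4 = 1)
r(L) = 1 - L
r(103) + 22302 = (1 - 1*103) + 22302 = (1 - 103) + 22302 = -102 + 22302 = 22200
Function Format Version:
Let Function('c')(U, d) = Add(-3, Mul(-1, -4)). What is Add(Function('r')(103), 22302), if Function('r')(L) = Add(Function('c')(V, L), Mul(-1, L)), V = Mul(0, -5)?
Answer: 22200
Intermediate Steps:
V = 0
Function('c')(U, d) = 1 (Function('c')(U, d) = Add(-3, 4) = 1)
Function('r')(L) = Add(1, Mul(-1, L))
Add(Function('r')(103), 22302) = Add(Add(1, Mul(-1, 103)), 22302) = Add(Add(1, -103), 22302) = Add(-102, 22302) = 22200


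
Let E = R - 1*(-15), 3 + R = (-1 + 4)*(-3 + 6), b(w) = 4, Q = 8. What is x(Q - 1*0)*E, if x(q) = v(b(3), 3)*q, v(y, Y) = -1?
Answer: -168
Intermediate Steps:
R = 6 (R = -3 + (-1 + 4)*(-3 + 6) = -3 + 3*3 = -3 + 9 = 6)
x(q) = -q
E = 21 (E = 6 - 1*(-15) = 6 + 15 = 21)
x(Q - 1*0)*E = -(8 - 1*0)*21 = -(8 + 0)*21 = -1*8*21 = -8*21 = -168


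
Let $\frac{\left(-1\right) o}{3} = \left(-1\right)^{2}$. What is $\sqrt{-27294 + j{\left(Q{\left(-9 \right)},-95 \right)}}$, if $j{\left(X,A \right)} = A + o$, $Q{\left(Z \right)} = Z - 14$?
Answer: $16 i \sqrt{107} \approx 165.51 i$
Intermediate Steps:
$o = -3$ ($o = - 3 \left(-1\right)^{2} = \left(-3\right) 1 = -3$)
$Q{\left(Z \right)} = -14 + Z$
$j{\left(X,A \right)} = -3 + A$ ($j{\left(X,A \right)} = A - 3 = -3 + A$)
$\sqrt{-27294 + j{\left(Q{\left(-9 \right)},-95 \right)}} = \sqrt{-27294 - 98} = \sqrt{-27392} = 16 i \sqrt{107}$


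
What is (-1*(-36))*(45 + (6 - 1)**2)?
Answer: 2520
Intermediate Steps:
(-1*(-36))*(45 + (6 - 1)**2) = 36*(45 + 5**2) = 36*(45 + 25) = 36*70 = 2520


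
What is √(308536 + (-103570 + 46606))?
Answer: 2*√62893 ≈ 501.57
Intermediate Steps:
√(308536 + (-103570 + 46606)) = √(308536 - 56964) = √251572 = 2*√62893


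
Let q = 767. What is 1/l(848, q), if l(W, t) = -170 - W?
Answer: -1/1018 ≈ -0.00098232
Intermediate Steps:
1/l(848, q) = 1/(-170 - 1*848) = 1/(-170 - 848) = 1/(-1018) = -1/1018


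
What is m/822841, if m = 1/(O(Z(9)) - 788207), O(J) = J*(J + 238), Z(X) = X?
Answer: -1/646739860544 ≈ -1.5462e-12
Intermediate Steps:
O(J) = J*(238 + J)
m = -1/785984 (m = 1/(9*(238 + 9) - 788207) = 1/(9*247 - 788207) = 1/(2223 - 788207) = 1/(-785984) = -1/785984 ≈ -1.2723e-6)
m/822841 = -1/785984/822841 = -1/785984*1/822841 = -1/646739860544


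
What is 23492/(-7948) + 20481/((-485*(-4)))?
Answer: 29302127/3854780 ≈ 7.6015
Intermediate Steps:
23492/(-7948) + 20481/((-485*(-4))) = 23492*(-1/7948) + 20481/1940 = -5873/1987 + 20481*(1/1940) = -5873/1987 + 20481/1940 = 29302127/3854780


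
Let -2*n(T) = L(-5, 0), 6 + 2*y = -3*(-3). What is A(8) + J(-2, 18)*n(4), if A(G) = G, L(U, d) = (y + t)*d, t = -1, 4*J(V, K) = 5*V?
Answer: 8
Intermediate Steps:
J(V, K) = 5*V/4 (J(V, K) = (5*V)/4 = 5*V/4)
y = 3/2 (y = -3 + (-3*(-3))/2 = -3 + (1/2)*9 = -3 + 9/2 = 3/2 ≈ 1.5000)
L(U, d) = d/2 (L(U, d) = (3/2 - 1)*d = d/2)
n(T) = 0 (n(T) = -0/4 = -1/2*0 = 0)
A(8) + J(-2, 18)*n(4) = 8 + ((5/4)*(-2))*0 = 8 - 5/2*0 = 8 + 0 = 8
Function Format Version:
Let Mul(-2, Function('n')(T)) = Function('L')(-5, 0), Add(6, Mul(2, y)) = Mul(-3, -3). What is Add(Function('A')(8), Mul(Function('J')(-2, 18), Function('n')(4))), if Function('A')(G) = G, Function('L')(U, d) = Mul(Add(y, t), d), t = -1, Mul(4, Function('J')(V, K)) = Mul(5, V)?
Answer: 8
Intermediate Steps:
Function('J')(V, K) = Mul(Rational(5, 4), V) (Function('J')(V, K) = Mul(Rational(1, 4), Mul(5, V)) = Mul(Rational(5, 4), V))
y = Rational(3, 2) (y = Add(-3, Mul(Rational(1, 2), Mul(-3, -3))) = Add(-3, Mul(Rational(1, 2), 9)) = Add(-3, Rational(9, 2)) = Rational(3, 2) ≈ 1.5000)
Function('L')(U, d) = Mul(Rational(1, 2), d) (Function('L')(U, d) = Mul(Add(Rational(3, 2), -1), d) = Mul(Rational(1, 2), d))
Function('n')(T) = 0 (Function('n')(T) = Mul(Rational(-1, 2), Mul(Rational(1, 2), 0)) = Mul(Rational(-1, 2), 0) = 0)
Add(Function('A')(8), Mul(Function('J')(-2, 18), Function('n')(4))) = Add(8, Mul(Mul(Rational(5, 4), -2), 0)) = Add(8, Mul(Rational(-5, 2), 0)) = Add(8, 0) = 8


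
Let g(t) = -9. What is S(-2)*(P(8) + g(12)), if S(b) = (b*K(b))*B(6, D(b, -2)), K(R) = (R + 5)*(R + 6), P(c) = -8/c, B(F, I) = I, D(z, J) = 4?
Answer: 960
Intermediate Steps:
K(R) = (5 + R)*(6 + R)
S(b) = 4*b*(30 + b² + 11*b) (S(b) = (b*(30 + b² + 11*b))*4 = 4*b*(30 + b² + 11*b))
S(-2)*(P(8) + g(12)) = (4*(-2)*(30 + (-2)² + 11*(-2)))*(-8/8 - 9) = (4*(-2)*(30 + 4 - 22))*(-8*⅛ - 9) = (4*(-2)*12)*(-1 - 9) = -96*(-10) = 960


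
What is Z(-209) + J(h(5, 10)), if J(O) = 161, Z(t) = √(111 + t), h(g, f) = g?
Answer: 161 + 7*I*√2 ≈ 161.0 + 9.8995*I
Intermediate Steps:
Z(-209) + J(h(5, 10)) = √(111 - 209) + 161 = √(-98) + 161 = 7*I*√2 + 161 = 161 + 7*I*√2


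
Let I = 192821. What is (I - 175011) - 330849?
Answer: -313039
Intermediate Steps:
(I - 175011) - 330849 = (192821 - 175011) - 330849 = 17810 - 330849 = -313039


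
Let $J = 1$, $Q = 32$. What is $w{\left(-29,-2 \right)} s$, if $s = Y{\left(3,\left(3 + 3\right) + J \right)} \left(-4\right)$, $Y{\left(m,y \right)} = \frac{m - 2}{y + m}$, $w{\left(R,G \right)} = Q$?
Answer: $- \frac{64}{5} \approx -12.8$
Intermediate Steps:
$w{\left(R,G \right)} = 32$
$Y{\left(m,y \right)} = \frac{-2 + m}{m + y}$
$s = - \frac{2}{5}$ ($s = \frac{-2 + 3}{3 + \left(\left(3 + 3\right) + 1\right)} \left(-4\right) = \frac{1}{3 + \left(6 + 1\right)} 1 \left(-4\right) = \frac{1}{3 + 7} \cdot 1 \left(-4\right) = \frac{1}{10} \cdot 1 \left(-4\right) = \frac{1}{10} \left(-4\right) = - \frac{2}{5} \approx -0.4$)
$w{\left(-29,-2 \right)} s = 32 \left(- \frac{2}{5}\right) = - \frac{64}{5}$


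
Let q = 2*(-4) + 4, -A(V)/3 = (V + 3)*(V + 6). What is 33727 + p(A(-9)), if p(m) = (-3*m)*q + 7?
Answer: 33086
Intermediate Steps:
A(V) = -3*(3 + V)*(6 + V) (A(V) = -3*(V + 3)*(V + 6) = -3*(3 + V)*(6 + V))
q = -4 (q = -8 + 4 = -4)
p(m) = 7 + 12*m (p(m) = -3*m*(-4) + 7 = 12*m + 7 = 7 + 12*m)
33727 + p(A(-9)) = 33727 + (7 + 12*(-54 - 27*(-9) - 3*(-9)²)) = 33727 + (7 + 12*(-54 + 243 - 3*81)) = 33727 + (7 + 12*(-54 + 243 - 243)) = 33727 + (7 + 12*(-54)) = 33727 + (7 - 648) = 33727 - 641 = 33086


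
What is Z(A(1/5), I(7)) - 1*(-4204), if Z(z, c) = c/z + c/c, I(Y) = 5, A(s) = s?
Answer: 4230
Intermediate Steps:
Z(z, c) = 1 + c/z (Z(z, c) = c/z + 1 = 1 + c/z)
Z(A(1/5), I(7)) - 1*(-4204) = (5 + 1/5)/(1/5) - 1*(-4204) = (5 + ⅕)/(⅕) + 4204 = 5*(26/5) + 4204 = 26 + 4204 = 4230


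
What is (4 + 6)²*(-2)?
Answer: -200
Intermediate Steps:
(4 + 6)²*(-2) = 10²*(-2) = 100*(-2) = -200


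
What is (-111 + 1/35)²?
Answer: 15085456/1225 ≈ 12315.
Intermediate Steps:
(-111 + 1/35)² = (-3884/35)² = 15085456/1225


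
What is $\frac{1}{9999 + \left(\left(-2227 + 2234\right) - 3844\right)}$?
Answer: $\frac{1}{6162} \approx 0.00016229$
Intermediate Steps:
$\frac{1}{9999 + \left(\left(-2227 + 2234\right) - 3844\right)} = \frac{1}{9999 + \left(7 - 3844\right)} = \frac{1}{9999 - 3837} = \frac{1}{6162}$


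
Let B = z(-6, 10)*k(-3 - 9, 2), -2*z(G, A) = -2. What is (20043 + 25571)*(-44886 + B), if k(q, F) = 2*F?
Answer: -2047247548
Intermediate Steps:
z(G, A) = 1 (z(G, A) = -½*(-2) = 1)
B = 4 (B = 1*(2*2) = 1*4 = 4)
(20043 + 25571)*(-44886 + B) = (20043 + 25571)*(-44886 + 4) = 45614*(-44882) = -2047247548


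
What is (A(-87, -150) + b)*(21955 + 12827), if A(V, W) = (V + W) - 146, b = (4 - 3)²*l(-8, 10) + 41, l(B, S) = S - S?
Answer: -11895444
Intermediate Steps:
l(B, S) = 0
b = 41 (b = (4 - 3)²*0 + 41 = 1²*0 + 41 = 1*0 + 41 = 0 + 41 = 41)
A(V, W) = -146 + V + W
(A(-87, -150) + b)*(21955 + 12827) = ((-146 - 87 - 150) + 41)*(21955 + 12827) = (-383 + 41)*34782 = -342*34782 = -11895444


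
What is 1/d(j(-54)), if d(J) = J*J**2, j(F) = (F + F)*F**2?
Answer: -1/31234447298506752 ≈ -3.2016e-17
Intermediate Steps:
j(F) = 2*F**3 (j(F) = (2*F)*F**2 = 2*F**3)
d(J) = J**3
1/d(j(-54)) = 1/((2*(-54)**3)**3) = 1/((2*(-157464))**3) = 1/((-314928)**3) = 1/(-31234447298506752) = -1/31234447298506752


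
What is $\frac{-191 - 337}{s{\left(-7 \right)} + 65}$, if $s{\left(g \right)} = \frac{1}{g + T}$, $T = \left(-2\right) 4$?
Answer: $- \frac{3960}{487} \approx -8.1314$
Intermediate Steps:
$T = -8$
$s{\left(g \right)} = \frac{1}{-8 + g}$ ($s{\left(g \right)} = \frac{1}{g - 8} = \frac{1}{-8 + g}$)
$\frac{-191 - 337}{s{\left(-7 \right)} + 65} = \frac{-191 - 337}{\frac{1}{-8 - 7} + 65} = - \frac{528}{\frac{1}{-15} + 65} = - \frac{528}{- \frac{1}{15} + 65} = - \frac{528}{\frac{974}{15}} = \left(-528\right) \frac{15}{974} = - \frac{3960}{487}$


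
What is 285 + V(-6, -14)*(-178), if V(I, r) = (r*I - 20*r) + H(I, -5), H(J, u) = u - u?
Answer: -64507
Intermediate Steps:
H(J, u) = 0
V(I, r) = -20*r + I*r (V(I, r) = (r*I - 20*r) + 0 = (I*r - 20*r) + 0 = (-20*r + I*r) + 0 = -20*r + I*r)
285 + V(-6, -14)*(-178) = 285 - 14*(-20 - 6)*(-178) = 285 - 14*(-26)*(-178) = 285 + 364*(-178) = 285 - 64792 = -64507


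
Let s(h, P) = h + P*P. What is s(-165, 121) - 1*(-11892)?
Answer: 26368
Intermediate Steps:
s(h, P) = h + P²
s(-165, 121) - 1*(-11892) = (-165 + 121²) - 1*(-11892) = (-165 + 14641) + 11892 = 14476 + 11892 = 26368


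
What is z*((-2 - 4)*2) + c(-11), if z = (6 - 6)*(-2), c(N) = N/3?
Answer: -11/3 ≈ -3.6667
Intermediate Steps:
c(N) = N/3 (c(N) = N*(1/3) = N/3)
z = 0 (z = 0*(-2) = 0)
z*((-2 - 4)*2) + c(-11) = 0*((-2 - 4)*2) + (1/3)*(-11) = 0*(-6*2) - 11/3 = 0*(-12) - 11/3 = 0 - 11/3 = -11/3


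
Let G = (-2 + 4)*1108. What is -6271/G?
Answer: -6271/2216 ≈ -2.8299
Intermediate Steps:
G = 2216 (G = 2*1108 = 2216)
-6271/G = -6271/2216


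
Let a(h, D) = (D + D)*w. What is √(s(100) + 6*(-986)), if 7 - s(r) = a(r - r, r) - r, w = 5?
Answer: I*√6809 ≈ 82.517*I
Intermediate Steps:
a(h, D) = 10*D (a(h, D) = (D + D)*5 = (2*D)*5 = 10*D)
s(r) = 7 - 9*r (s(r) = 7 - (10*r - r) = 7 - 9*r)
√(s(100) + 6*(-986)) = √((7 - 9*100) + 6*(-986)) = √((7 - 900) - 5916) = √(-893 - 5916) = √(-6809) = I*√6809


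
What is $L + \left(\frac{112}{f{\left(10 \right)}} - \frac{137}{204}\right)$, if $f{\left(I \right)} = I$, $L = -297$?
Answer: $- \frac{292201}{1020} \approx -286.47$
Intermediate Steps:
$L + \left(\frac{112}{f{\left(10 \right)}} - \frac{137}{204}\right) = -297 + \left(\frac{112}{10} - \frac{137}{204}\right) = -297 + \left(112 \cdot \frac{1}{10} - \frac{137}{204}\right) = -297 + \left(\frac{56}{5} - \frac{137}{204}\right) = -297 + \frac{10739}{1020} = - \frac{292201}{1020}$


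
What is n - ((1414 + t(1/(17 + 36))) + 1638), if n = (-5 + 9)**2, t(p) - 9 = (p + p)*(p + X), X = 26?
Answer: -8556163/2809 ≈ -3046.0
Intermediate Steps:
t(p) = 9 + 2*p*(26 + p) (t(p) = 9 + (p + p)*(p + 26) = 9 + (2*p)*(26 + p) = 9 + 2*p*(26 + p))
n = 16 (n = 4**2 = 16)
n - ((1414 + t(1/(17 + 36))) + 1638) = 16 - ((1414 + (9 + 2*(1/(17 + 36))**2 + 52/(17 + 36))) + 1638) = 16 - ((1414 + (9 + 2*(1/53)**2 + 52/53)) + 1638) = 16 - ((1414 + (9 + 2*(1/53)**2 + 52*(1/53))) + 1638) = 16 - ((1414 + (9 + 2*(1/2809) + 52/53)) + 1638) = 16 - ((1414 + (9 + 2/2809 + 52/53)) + 1638) = 16 - ((1414 + 28039/2809) + 1638) = 16 - (3999965/2809 + 1638) = 16 - 1*8601107/2809 = 16 - 8601107/2809 = -8556163/2809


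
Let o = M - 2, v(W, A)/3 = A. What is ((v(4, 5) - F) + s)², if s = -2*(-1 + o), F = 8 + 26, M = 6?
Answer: 625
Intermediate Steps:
v(W, A) = 3*A
F = 34
o = 4 (o = 6 - 2 = 4)
s = -6 (s = -2*(-1 + 4) = -2*3 = -6)
((v(4, 5) - F) + s)² = ((3*5 - 1*34) - 6)² = ((15 - 34) - 6)² = (-19 - 6)² = (-25)² = 625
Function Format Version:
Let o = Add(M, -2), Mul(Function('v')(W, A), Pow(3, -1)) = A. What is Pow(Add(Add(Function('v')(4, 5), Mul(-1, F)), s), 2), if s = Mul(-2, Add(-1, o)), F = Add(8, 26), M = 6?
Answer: 625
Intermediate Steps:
Function('v')(W, A) = Mul(3, A)
F = 34
o = 4 (o = Add(6, -2) = 4)
s = -6 (s = Mul(-2, Add(-1, 4)) = Mul(-2, 3) = -6)
Pow(Add(Add(Function('v')(4, 5), Mul(-1, F)), s), 2) = Pow(Add(Add(Mul(3, 5), Mul(-1, 34)), -6), 2) = Pow(Add(Add(15, -34), -6), 2) = Pow(Add(-19, -6), 2) = Pow(-25, 2) = 625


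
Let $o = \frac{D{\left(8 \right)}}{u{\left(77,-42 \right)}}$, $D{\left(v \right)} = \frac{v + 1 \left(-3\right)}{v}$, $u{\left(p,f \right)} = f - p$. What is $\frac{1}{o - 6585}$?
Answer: $- \frac{952}{6268925} \approx -0.00015186$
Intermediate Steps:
$D{\left(v \right)} = \frac{-3 + v}{v}$ ($D{\left(v \right)} = \frac{v - 3}{v} = \frac{-3 + v}{v}$)
$o = - \frac{5}{952}$ ($o = \frac{\frac{1}{8} \left(-3 + 8\right)}{-42 - 77} = \frac{\frac{1}{8} \cdot 5}{-42 - 77} = \frac{5}{8 \left(-119\right)} = \frac{5}{8} \left(- \frac{1}{119}\right) = - \frac{5}{952} \approx -0.0052521$)
$\frac{1}{o - 6585} = \frac{1}{- \frac{5}{952} - 6585} = \frac{1}{- \frac{6268925}{952}} = - \frac{952}{6268925}$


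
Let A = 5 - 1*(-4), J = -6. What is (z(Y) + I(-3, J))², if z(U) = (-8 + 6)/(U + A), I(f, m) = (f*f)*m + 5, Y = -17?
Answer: 38025/16 ≈ 2376.6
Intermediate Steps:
I(f, m) = 5 + m*f² (I(f, m) = f²*m + 5 = m*f² + 5 = 5 + m*f²)
A = 9 (A = 5 + 4 = 9)
z(U) = -2/(9 + U) (z(U) = (-8 + 6)/(U + 9) = -2/(9 + U))
(z(Y) + I(-3, J))² = (-2/(9 - 17) + (5 - 6*(-3)²))² = (-2/(-8) + (5 - 6*9))² = (-2*(-⅛) + (5 - 54))² = (¼ - 49)² = (-195/4)² = 38025/16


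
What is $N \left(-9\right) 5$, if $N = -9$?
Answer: $405$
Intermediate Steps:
$N \left(-9\right) 5 = \left(-9\right) \left(-9\right) 5 = 81 \cdot 5 = 405$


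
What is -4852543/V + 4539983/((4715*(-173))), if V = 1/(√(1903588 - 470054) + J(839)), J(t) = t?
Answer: -3320925661880998/815695 - 4852543*√1433534 ≈ -9.8812e+9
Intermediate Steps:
V = 1/(839 + √1433534) (V = 1/(√(1903588 - 470054) + 839) = 1/(√1433534 + 839) = 1/(839 + √1433534) ≈ 0.00049109)
-4852543/V + 4539983/((4715*(-173))) = -4852543/(-839/729613 + √1433534/729613) + 4539983/((4715*(-173))) = -4852543/(-839/729613 + √1433534/729613) + 4539983/(-815695) = -4852543/(-839/729613 + √1433534/729613) + 4539983*(-1/815695) = -4852543/(-839/729613 + √1433534/729613) - 4539983/815695 = -4539983/815695 - 4852543/(-839/729613 + √1433534/729613)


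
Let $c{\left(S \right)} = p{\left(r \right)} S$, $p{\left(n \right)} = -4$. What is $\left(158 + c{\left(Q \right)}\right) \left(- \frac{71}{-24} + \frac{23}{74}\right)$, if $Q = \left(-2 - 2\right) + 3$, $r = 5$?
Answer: $\frac{78381}{148} \approx 529.6$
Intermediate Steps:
$Q = -1$ ($Q = -4 + 3 = -1$)
$c{\left(S \right)} = - 4 S$
$\left(158 + c{\left(Q \right)}\right) \left(- \frac{71}{-24} + \frac{23}{74}\right) = \left(158 - -4\right) \left(- \frac{71}{-24} + \frac{23}{74}\right) = \left(158 + 4\right) \left(\left(-71\right) \left(- \frac{1}{24}\right) + 23 \cdot \frac{1}{74}\right) = 162 \left(\frac{71}{24} + \frac{23}{74}\right) = 162 \cdot \frac{2903}{888} = \frac{78381}{148}$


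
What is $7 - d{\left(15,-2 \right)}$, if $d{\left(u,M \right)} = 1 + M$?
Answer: $8$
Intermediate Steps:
$7 - d{\left(15,-2 \right)} = 7 - \left(1 - 2\right) = 7 - -1 = 7 + 1 = 8$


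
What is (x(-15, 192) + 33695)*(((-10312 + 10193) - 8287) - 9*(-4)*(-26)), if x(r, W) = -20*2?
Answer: -314405010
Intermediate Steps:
x(r, W) = -40
(x(-15, 192) + 33695)*(((-10312 + 10193) - 8287) - 9*(-4)*(-26)) = (-40 + 33695)*(((-10312 + 10193) - 8287) - 9*(-4)*(-26)) = 33655*((-119 - 8287) + 36*(-26)) = 33655*(-8406 - 936) = 33655*(-9342) = -314405010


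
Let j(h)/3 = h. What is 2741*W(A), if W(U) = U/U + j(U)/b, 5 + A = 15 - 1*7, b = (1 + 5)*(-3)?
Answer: 2741/2 ≈ 1370.5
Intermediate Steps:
j(h) = 3*h
b = -18 (b = 6*(-3) = -18)
A = 3 (A = -5 + (15 - 1*7) = -5 + (15 - 7) = -5 + 8 = 3)
W(U) = 1 - U/6 (W(U) = U/U + (3*U)/(-18) = 1 + (3*U)*(-1/18) = 1 - U/6)
2741*W(A) = 2741*(1 - 1/6*3) = 2741*(1 - 1/2) = 2741*(1/2) = 2741/2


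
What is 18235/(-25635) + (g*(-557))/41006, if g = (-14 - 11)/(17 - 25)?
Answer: -1267784531/1681902096 ≈ -0.75378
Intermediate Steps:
g = 25/8 (g = -25/(-8) = -25*(-⅛) = 25/8 ≈ 3.1250)
18235/(-25635) + (g*(-557))/41006 = 18235/(-25635) + ((25/8)*(-557))/41006 = 18235*(-1/25635) - 13925/8*1/41006 = -3647/5127 - 13925/328048 = -1267784531/1681902096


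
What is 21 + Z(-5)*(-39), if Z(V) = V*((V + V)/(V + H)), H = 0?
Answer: 411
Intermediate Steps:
Z(V) = 2*V (Z(V) = V*((V + V)/(V + 0)) = V*((2*V)/V) = V*2 = 2*V)
21 + Z(-5)*(-39) = 21 + (2*(-5))*(-39) = 21 - 10*(-39) = 21 + 390 = 411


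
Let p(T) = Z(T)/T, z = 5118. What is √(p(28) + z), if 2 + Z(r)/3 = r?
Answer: √1003674/14 ≈ 71.560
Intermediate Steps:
Z(r) = -6 + 3*r
p(T) = (-6 + 3*T)/T
√(p(28) + z) = √((3 - 6/28) + 5118) = √((3 - 6*1/28) + 5118) = √((3 - 3/14) + 5118) = √(39/14 + 5118) = √(71691/14) = √1003674/14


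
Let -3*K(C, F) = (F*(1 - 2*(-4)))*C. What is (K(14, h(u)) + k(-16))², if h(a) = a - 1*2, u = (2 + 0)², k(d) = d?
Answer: 10000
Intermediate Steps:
u = 4 (u = 2² = 4)
h(a) = -2 + a (h(a) = a - 2 = -2 + a)
K(C, F) = -3*C*F (K(C, F) = -F*(1 - 2*(-4))*C/3 = -F*(1 + 8)*C/3 = -F*9*C/3 = -9*F*C/3 = -3*C*F)
(K(14, h(u)) + k(-16))² = (-3*14*(-2 + 4) - 16)² = (-3*14*2 - 16)² = (-84 - 16)² = (-100)² = 10000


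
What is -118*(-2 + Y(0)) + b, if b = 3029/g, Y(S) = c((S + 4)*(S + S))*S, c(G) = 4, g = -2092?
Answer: 490683/2092 ≈ 234.55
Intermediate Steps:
Y(S) = 4*S
b = -3029/2092 (b = 3029/(-2092) = 3029*(-1/2092) = -3029/2092 ≈ -1.4479)
-118*(-2 + Y(0)) + b = -118*(-2 + 4*0) - 3029/2092 = -118*(-2 + 0) - 3029/2092 = -118*(-2) - 3029/2092 = 236 - 3029/2092 = 490683/2092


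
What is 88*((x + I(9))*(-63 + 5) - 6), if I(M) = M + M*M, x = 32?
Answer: -623216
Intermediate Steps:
I(M) = M + M**2
88*((x + I(9))*(-63 + 5) - 6) = 88*((32 + 9*(1 + 9))*(-63 + 5) - 6) = 88*((32 + 9*10)*(-58) - 6) = 88*((32 + 90)*(-58) - 6) = 88*(122*(-58) - 6) = 88*(-7076 - 6) = 88*(-7082) = -623216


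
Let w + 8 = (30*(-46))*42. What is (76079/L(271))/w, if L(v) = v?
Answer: -76079/15709328 ≈ -0.0048429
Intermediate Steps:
w = -57968 (w = -8 + (30*(-46))*42 = -8 - 1380*42 = -8 - 57960 = -57968)
(76079/L(271))/w = (76079/271)/(-57968) = (76079*(1/271))*(-1/57968) = (76079/271)*(-1/57968) = -76079/15709328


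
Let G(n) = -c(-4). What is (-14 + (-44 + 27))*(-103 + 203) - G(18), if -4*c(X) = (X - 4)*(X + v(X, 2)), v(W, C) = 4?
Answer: -3100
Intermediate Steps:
c(X) = -(-4 + X)*(4 + X)/4 (c(X) = -(X - 4)*(X + 4)/4 = -(-4 + X)*(4 + X)/4)
G(n) = 0 (G(n) = -(4 - 1/4*(-4)**2) = -(4 - 1/4*16) = -(4 - 4) = -1*0 = 0)
(-14 + (-44 + 27))*(-103 + 203) - G(18) = (-14 + (-44 + 27))*(-103 + 203) - 1*0 = (-14 - 17)*100 + 0 = -31*100 + 0 = -3100 + 0 = -3100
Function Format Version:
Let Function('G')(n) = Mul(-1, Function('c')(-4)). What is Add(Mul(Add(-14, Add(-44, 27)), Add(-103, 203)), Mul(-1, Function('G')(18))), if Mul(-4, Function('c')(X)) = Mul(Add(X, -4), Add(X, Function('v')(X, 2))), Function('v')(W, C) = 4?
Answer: -3100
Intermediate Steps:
Function('c')(X) = Mul(Rational(-1, 4), Add(-4, X), Add(4, X)) (Function('c')(X) = Mul(Rational(-1, 4), Mul(Add(X, -4), Add(X, 4))) = Mul(Rational(-1, 4), Mul(Add(-4, X), Add(4, X))) = Mul(Rational(-1, 4), Add(-4, X), Add(4, X)))
Function('G')(n) = 0 (Function('G')(n) = Mul(-1, Add(4, Mul(Rational(-1, 4), Pow(-4, 2)))) = Mul(-1, Add(4, Mul(Rational(-1, 4), 16))) = Mul(-1, Add(4, -4)) = Mul(-1, 0) = 0)
Add(Mul(Add(-14, Add(-44, 27)), Add(-103, 203)), Mul(-1, Function('G')(18))) = Add(Mul(Add(-14, Add(-44, 27)), Add(-103, 203)), Mul(-1, 0)) = Add(Mul(Add(-14, -17), 100), 0) = Add(Mul(-31, 100), 0) = Add(-3100, 0) = -3100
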